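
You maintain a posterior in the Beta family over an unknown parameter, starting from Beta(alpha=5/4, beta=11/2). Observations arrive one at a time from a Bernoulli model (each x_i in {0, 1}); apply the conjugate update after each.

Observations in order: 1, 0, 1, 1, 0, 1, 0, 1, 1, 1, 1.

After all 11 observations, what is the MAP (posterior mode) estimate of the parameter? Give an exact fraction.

11/21

obs 1: x=1 → posterior Beta(9/4, 11/2)
obs 2: x=0 → posterior Beta(9/4, 13/2)
obs 3: x=1 → posterior Beta(13/4, 13/2)
obs 4: x=1 → posterior Beta(17/4, 13/2)
obs 5: x=0 → posterior Beta(17/4, 15/2)
obs 6: x=1 → posterior Beta(21/4, 15/2)
obs 7: x=0 → posterior Beta(21/4, 17/2)
obs 8: x=1 → posterior Beta(25/4, 17/2)
obs 9: x=1 → posterior Beta(29/4, 17/2)
obs 10: x=1 → posterior Beta(33/4, 17/2)
obs 11: x=1 → posterior Beta(37/4, 17/2)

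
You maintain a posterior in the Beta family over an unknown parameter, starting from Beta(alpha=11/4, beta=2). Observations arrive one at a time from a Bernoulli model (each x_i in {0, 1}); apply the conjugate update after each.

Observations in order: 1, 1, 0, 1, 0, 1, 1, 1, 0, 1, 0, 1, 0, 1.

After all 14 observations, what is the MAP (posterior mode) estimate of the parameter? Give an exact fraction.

obs 1: x=1 → posterior Beta(15/4, 2)
obs 2: x=1 → posterior Beta(19/4, 2)
obs 3: x=0 → posterior Beta(19/4, 3)
obs 4: x=1 → posterior Beta(23/4, 3)
obs 5: x=0 → posterior Beta(23/4, 4)
obs 6: x=1 → posterior Beta(27/4, 4)
obs 7: x=1 → posterior Beta(31/4, 4)
obs 8: x=1 → posterior Beta(35/4, 4)
obs 9: x=0 → posterior Beta(35/4, 5)
obs 10: x=1 → posterior Beta(39/4, 5)
obs 11: x=0 → posterior Beta(39/4, 6)
obs 12: x=1 → posterior Beta(43/4, 6)
obs 13: x=0 → posterior Beta(43/4, 7)
obs 14: x=1 → posterior Beta(47/4, 7)

43/67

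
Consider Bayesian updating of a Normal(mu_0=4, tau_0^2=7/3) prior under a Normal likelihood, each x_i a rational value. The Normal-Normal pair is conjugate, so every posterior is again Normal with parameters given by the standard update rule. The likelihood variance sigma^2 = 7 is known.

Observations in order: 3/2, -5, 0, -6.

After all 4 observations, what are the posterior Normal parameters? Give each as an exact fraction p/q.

mu_0=5/14, tau_0^2=1

obs 1: x=3/2 → posterior Normal(27/8, 7/4)
obs 2: x=-5 → posterior Normal(17/10, 7/5)
obs 3: x=0 → posterior Normal(17/12, 7/6)
obs 4: x=-6 → posterior Normal(5/14, 1)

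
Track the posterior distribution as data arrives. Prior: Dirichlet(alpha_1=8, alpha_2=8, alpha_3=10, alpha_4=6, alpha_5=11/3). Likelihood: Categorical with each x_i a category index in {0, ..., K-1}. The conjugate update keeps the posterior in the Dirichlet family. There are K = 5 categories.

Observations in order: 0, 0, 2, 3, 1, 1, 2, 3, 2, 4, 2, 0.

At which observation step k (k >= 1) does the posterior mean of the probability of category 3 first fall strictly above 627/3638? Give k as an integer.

obs 1: x=0 → posterior Dirichlet(9, 8, 10, 6, 11/3)
obs 2: x=0 → posterior Dirichlet(10, 8, 10, 6, 11/3)
obs 3: x=2 → posterior Dirichlet(10, 8, 11, 6, 11/3)
obs 4: x=3 → posterior Dirichlet(10, 8, 11, 7, 11/3)
obs 5: x=1 → posterior Dirichlet(10, 9, 11, 7, 11/3)
obs 6: x=1 → posterior Dirichlet(10, 10, 11, 7, 11/3)
obs 7: x=2 → posterior Dirichlet(10, 10, 12, 7, 11/3)
obs 8: x=3 → posterior Dirichlet(10, 10, 12, 8, 11/3)
obs 9: x=2 → posterior Dirichlet(10, 10, 13, 8, 11/3)
obs 10: x=4 → posterior Dirichlet(10, 10, 13, 8, 14/3)
obs 11: x=2 → posterior Dirichlet(10, 10, 14, 8, 14/3)
obs 12: x=0 → posterior Dirichlet(11, 10, 14, 8, 14/3)

k = 4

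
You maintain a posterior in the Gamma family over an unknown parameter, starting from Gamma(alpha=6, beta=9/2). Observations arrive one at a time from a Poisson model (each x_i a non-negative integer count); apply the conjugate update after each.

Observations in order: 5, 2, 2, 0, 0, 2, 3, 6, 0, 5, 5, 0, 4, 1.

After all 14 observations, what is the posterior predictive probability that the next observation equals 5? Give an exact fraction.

obs 1: x=5 → posterior Gamma(11, 11/2)
obs 2: x=2 → posterior Gamma(13, 13/2)
obs 3: x=2 → posterior Gamma(15, 15/2)
obs 4: x=0 → posterior Gamma(15, 17/2)
obs 5: x=0 → posterior Gamma(15, 19/2)
obs 6: x=2 → posterior Gamma(17, 21/2)
obs 7: x=3 → posterior Gamma(20, 23/2)
obs 8: x=6 → posterior Gamma(26, 25/2)
obs 9: x=0 → posterior Gamma(26, 27/2)
obs 10: x=5 → posterior Gamma(31, 29/2)
obs 11: x=5 → posterior Gamma(36, 31/2)
obs 12: x=0 → posterior Gamma(36, 33/2)
obs 13: x=4 → posterior Gamma(40, 35/2)
obs 14: x=1 → posterior Gamma(41, 37/2)

85933737825781142280075429641981511158679502759383158262133012848831584/1716838381487831302511260094160884931118913785009847553867361599444237129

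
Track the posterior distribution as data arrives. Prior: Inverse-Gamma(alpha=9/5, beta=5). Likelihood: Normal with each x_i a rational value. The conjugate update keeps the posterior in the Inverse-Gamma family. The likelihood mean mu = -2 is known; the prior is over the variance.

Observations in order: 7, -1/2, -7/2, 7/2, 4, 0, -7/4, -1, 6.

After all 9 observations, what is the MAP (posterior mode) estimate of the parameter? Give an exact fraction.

18465/1168

obs 1: x=7 → posterior Inverse-Gamma(23/10, 91/2)
obs 2: x=-1/2 → posterior Inverse-Gamma(14/5, 373/8)
obs 3: x=-7/2 → posterior Inverse-Gamma(33/10, 191/4)
obs 4: x=7/2 → posterior Inverse-Gamma(19/5, 503/8)
obs 5: x=4 → posterior Inverse-Gamma(43/10, 647/8)
obs 6: x=0 → posterior Inverse-Gamma(24/5, 663/8)
obs 7: x=-7/4 → posterior Inverse-Gamma(53/10, 2653/32)
obs 8: x=-1 → posterior Inverse-Gamma(29/5, 2669/32)
obs 9: x=6 → posterior Inverse-Gamma(63/10, 3693/32)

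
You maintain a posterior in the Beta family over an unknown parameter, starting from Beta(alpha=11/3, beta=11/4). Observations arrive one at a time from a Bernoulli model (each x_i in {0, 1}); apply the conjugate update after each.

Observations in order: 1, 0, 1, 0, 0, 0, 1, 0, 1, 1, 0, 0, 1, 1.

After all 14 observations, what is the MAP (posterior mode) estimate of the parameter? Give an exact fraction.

116/221

obs 1: x=1 → posterior Beta(14/3, 11/4)
obs 2: x=0 → posterior Beta(14/3, 15/4)
obs 3: x=1 → posterior Beta(17/3, 15/4)
obs 4: x=0 → posterior Beta(17/3, 19/4)
obs 5: x=0 → posterior Beta(17/3, 23/4)
obs 6: x=0 → posterior Beta(17/3, 27/4)
obs 7: x=1 → posterior Beta(20/3, 27/4)
obs 8: x=0 → posterior Beta(20/3, 31/4)
obs 9: x=1 → posterior Beta(23/3, 31/4)
obs 10: x=1 → posterior Beta(26/3, 31/4)
obs 11: x=0 → posterior Beta(26/3, 35/4)
obs 12: x=0 → posterior Beta(26/3, 39/4)
obs 13: x=1 → posterior Beta(29/3, 39/4)
obs 14: x=1 → posterior Beta(32/3, 39/4)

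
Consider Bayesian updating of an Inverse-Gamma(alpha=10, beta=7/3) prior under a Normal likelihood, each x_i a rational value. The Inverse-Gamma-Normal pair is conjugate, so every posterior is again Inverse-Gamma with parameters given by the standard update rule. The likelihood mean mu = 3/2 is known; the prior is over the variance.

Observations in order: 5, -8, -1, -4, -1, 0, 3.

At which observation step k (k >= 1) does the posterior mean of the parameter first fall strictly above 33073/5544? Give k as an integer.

obs 1: x=5 → posterior Inverse-Gamma(21/2, 203/24)
obs 2: x=-8 → posterior Inverse-Gamma(11, 643/12)
obs 3: x=-1 → posterior Inverse-Gamma(23/2, 1361/24)
obs 4: x=-4 → posterior Inverse-Gamma(12, 431/6)
obs 5: x=-1 → posterior Inverse-Gamma(25/2, 1799/24)
obs 6: x=0 → posterior Inverse-Gamma(13, 913/12)
obs 7: x=3 → posterior Inverse-Gamma(27/2, 1853/24)

k = 4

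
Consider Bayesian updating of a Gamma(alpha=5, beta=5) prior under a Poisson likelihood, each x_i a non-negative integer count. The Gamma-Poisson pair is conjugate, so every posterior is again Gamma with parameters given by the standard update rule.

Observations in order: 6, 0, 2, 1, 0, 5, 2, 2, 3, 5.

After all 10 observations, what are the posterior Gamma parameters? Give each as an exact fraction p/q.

obs 1: x=6 → posterior Gamma(11, 6)
obs 2: x=0 → posterior Gamma(11, 7)
obs 3: x=2 → posterior Gamma(13, 8)
obs 4: x=1 → posterior Gamma(14, 9)
obs 5: x=0 → posterior Gamma(14, 10)
obs 6: x=5 → posterior Gamma(19, 11)
obs 7: x=2 → posterior Gamma(21, 12)
obs 8: x=2 → posterior Gamma(23, 13)
obs 9: x=3 → posterior Gamma(26, 14)
obs 10: x=5 → posterior Gamma(31, 15)

alpha=31, beta=15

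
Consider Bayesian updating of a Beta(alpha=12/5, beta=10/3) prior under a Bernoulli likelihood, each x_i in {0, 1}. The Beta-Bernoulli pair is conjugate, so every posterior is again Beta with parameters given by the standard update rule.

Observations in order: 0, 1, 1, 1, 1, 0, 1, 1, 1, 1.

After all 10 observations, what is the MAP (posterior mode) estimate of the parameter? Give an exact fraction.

141/206

obs 1: x=0 → posterior Beta(12/5, 13/3)
obs 2: x=1 → posterior Beta(17/5, 13/3)
obs 3: x=1 → posterior Beta(22/5, 13/3)
obs 4: x=1 → posterior Beta(27/5, 13/3)
obs 5: x=1 → posterior Beta(32/5, 13/3)
obs 6: x=0 → posterior Beta(32/5, 16/3)
obs 7: x=1 → posterior Beta(37/5, 16/3)
obs 8: x=1 → posterior Beta(42/5, 16/3)
obs 9: x=1 → posterior Beta(47/5, 16/3)
obs 10: x=1 → posterior Beta(52/5, 16/3)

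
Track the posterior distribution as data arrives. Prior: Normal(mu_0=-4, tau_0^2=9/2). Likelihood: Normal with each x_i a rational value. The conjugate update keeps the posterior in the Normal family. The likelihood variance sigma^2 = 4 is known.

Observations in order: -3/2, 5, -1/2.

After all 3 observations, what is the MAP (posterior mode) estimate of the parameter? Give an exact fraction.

-1/7

obs 1: x=-3/2 → posterior Normal(-91/34, 36/17)
obs 2: x=5 → posterior Normal(-1/52, 18/13)
obs 3: x=-1/2 → posterior Normal(-1/7, 36/35)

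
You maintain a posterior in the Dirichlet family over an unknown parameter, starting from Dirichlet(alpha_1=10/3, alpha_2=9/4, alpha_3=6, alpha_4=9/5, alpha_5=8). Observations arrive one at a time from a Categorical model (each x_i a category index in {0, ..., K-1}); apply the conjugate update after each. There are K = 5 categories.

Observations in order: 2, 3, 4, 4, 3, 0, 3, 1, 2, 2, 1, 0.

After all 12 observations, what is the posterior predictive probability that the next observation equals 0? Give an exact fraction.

320/2003

obs 1: x=2 → posterior Dirichlet(10/3, 9/4, 7, 9/5, 8)
obs 2: x=3 → posterior Dirichlet(10/3, 9/4, 7, 14/5, 8)
obs 3: x=4 → posterior Dirichlet(10/3, 9/4, 7, 14/5, 9)
obs 4: x=4 → posterior Dirichlet(10/3, 9/4, 7, 14/5, 10)
obs 5: x=3 → posterior Dirichlet(10/3, 9/4, 7, 19/5, 10)
obs 6: x=0 → posterior Dirichlet(13/3, 9/4, 7, 19/5, 10)
obs 7: x=3 → posterior Dirichlet(13/3, 9/4, 7, 24/5, 10)
obs 8: x=1 → posterior Dirichlet(13/3, 13/4, 7, 24/5, 10)
obs 9: x=2 → posterior Dirichlet(13/3, 13/4, 8, 24/5, 10)
obs 10: x=2 → posterior Dirichlet(13/3, 13/4, 9, 24/5, 10)
obs 11: x=1 → posterior Dirichlet(13/3, 17/4, 9, 24/5, 10)
obs 12: x=0 → posterior Dirichlet(16/3, 17/4, 9, 24/5, 10)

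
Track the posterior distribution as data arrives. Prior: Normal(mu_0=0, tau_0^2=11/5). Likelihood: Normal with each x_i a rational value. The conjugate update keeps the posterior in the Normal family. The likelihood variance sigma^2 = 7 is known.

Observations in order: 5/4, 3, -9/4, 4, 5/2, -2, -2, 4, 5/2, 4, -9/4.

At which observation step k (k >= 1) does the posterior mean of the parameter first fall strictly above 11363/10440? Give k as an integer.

obs 1: x=5/4 → posterior Normal(55/184, 77/46)
obs 2: x=3 → posterior Normal(187/228, 77/57)
obs 3: x=-9/4 → posterior Normal(11/34, 77/68)
obs 4: x=4 → posterior Normal(66/79, 77/79)
obs 5: x=5/2 → posterior Normal(187/180, 77/90)
obs 6: x=-2 → posterior Normal(143/202, 77/101)
obs 7: x=-2 → posterior Normal(99/224, 11/16)
obs 8: x=4 → posterior Normal(187/246, 77/123)
obs 9: x=5/2 → posterior Normal(121/134, 77/134)
obs 10: x=4 → posterior Normal(33/29, 77/145)
obs 11: x=-9/4 → posterior Normal(187/208, 77/156)

k = 10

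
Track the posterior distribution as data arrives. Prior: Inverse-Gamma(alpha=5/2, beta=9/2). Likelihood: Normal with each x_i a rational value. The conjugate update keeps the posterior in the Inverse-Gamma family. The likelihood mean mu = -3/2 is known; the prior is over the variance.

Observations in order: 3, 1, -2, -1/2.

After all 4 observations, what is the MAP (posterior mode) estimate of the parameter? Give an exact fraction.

147/44

obs 1: x=3 → posterior Inverse-Gamma(3, 117/8)
obs 2: x=1 → posterior Inverse-Gamma(7/2, 71/4)
obs 3: x=-2 → posterior Inverse-Gamma(4, 143/8)
obs 4: x=-1/2 → posterior Inverse-Gamma(9/2, 147/8)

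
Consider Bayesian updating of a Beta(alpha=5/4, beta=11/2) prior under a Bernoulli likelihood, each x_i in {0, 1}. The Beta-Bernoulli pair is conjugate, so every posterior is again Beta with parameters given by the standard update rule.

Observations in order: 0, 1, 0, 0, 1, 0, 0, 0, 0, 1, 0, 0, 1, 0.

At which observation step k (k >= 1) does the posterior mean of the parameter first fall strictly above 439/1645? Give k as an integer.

obs 1: x=0 → posterior Beta(5/4, 13/2)
obs 2: x=1 → posterior Beta(9/4, 13/2)
obs 3: x=0 → posterior Beta(9/4, 15/2)
obs 4: x=0 → posterior Beta(9/4, 17/2)
obs 5: x=1 → posterior Beta(13/4, 17/2)
obs 6: x=0 → posterior Beta(13/4, 19/2)
obs 7: x=0 → posterior Beta(13/4, 21/2)
obs 8: x=0 → posterior Beta(13/4, 23/2)
obs 9: x=0 → posterior Beta(13/4, 25/2)
obs 10: x=1 → posterior Beta(17/4, 25/2)
obs 11: x=0 → posterior Beta(17/4, 27/2)
obs 12: x=0 → posterior Beta(17/4, 29/2)
obs 13: x=1 → posterior Beta(21/4, 29/2)
obs 14: x=0 → posterior Beta(21/4, 31/2)

k = 5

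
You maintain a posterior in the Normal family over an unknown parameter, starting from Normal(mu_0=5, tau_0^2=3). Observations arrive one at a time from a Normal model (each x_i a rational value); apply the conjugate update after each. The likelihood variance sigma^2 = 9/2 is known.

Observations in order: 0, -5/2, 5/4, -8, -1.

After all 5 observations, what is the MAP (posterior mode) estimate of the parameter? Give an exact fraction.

-11/26

obs 1: x=0 → posterior Normal(3, 9/5)
obs 2: x=-5/2 → posterior Normal(10/7, 9/7)
obs 3: x=5/4 → posterior Normal(25/18, 1)
obs 4: x=-8 → posterior Normal(-7/22, 9/11)
obs 5: x=-1 → posterior Normal(-11/26, 9/13)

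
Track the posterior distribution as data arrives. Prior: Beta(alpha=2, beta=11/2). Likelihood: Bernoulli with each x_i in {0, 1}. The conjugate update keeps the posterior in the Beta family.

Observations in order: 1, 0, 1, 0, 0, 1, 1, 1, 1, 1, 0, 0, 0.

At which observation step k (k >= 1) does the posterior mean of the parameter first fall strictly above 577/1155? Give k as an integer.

obs 1: x=1 → posterior Beta(3, 11/2)
obs 2: x=0 → posterior Beta(3, 13/2)
obs 3: x=1 → posterior Beta(4, 13/2)
obs 4: x=0 → posterior Beta(4, 15/2)
obs 5: x=0 → posterior Beta(4, 17/2)
obs 6: x=1 → posterior Beta(5, 17/2)
obs 7: x=1 → posterior Beta(6, 17/2)
obs 8: x=1 → posterior Beta(7, 17/2)
obs 9: x=1 → posterior Beta(8, 17/2)
obs 10: x=1 → posterior Beta(9, 17/2)
obs 11: x=0 → posterior Beta(9, 19/2)
obs 12: x=0 → posterior Beta(9, 21/2)
obs 13: x=0 → posterior Beta(9, 23/2)

k = 10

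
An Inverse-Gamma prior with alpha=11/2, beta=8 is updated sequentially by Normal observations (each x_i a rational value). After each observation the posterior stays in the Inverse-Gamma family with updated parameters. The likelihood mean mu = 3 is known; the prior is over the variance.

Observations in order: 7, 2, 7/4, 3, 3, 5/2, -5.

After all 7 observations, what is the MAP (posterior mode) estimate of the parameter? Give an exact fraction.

1581/320

obs 1: x=7 → posterior Inverse-Gamma(6, 16)
obs 2: x=2 → posterior Inverse-Gamma(13/2, 33/2)
obs 3: x=7/4 → posterior Inverse-Gamma(7, 553/32)
obs 4: x=3 → posterior Inverse-Gamma(15/2, 553/32)
obs 5: x=3 → posterior Inverse-Gamma(8, 553/32)
obs 6: x=5/2 → posterior Inverse-Gamma(17/2, 557/32)
obs 7: x=-5 → posterior Inverse-Gamma(9, 1581/32)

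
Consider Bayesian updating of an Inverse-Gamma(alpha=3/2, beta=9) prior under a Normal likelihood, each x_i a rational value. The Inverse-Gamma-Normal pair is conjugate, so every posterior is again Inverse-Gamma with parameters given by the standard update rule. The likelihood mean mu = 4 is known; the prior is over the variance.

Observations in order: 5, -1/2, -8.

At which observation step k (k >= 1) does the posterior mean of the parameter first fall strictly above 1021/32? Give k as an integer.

obs 1: x=5 → posterior Inverse-Gamma(2, 19/2)
obs 2: x=-1/2 → posterior Inverse-Gamma(5/2, 157/8)
obs 3: x=-8 → posterior Inverse-Gamma(3, 733/8)

k = 3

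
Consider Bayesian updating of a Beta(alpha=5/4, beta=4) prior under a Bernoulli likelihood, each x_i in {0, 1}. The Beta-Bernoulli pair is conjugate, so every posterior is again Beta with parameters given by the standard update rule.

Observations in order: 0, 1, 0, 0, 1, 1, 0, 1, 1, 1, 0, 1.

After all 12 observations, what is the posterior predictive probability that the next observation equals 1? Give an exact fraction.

obs 1: x=0 → posterior Beta(5/4, 5)
obs 2: x=1 → posterior Beta(9/4, 5)
obs 3: x=0 → posterior Beta(9/4, 6)
obs 4: x=0 → posterior Beta(9/4, 7)
obs 5: x=1 → posterior Beta(13/4, 7)
obs 6: x=1 → posterior Beta(17/4, 7)
obs 7: x=0 → posterior Beta(17/4, 8)
obs 8: x=1 → posterior Beta(21/4, 8)
obs 9: x=1 → posterior Beta(25/4, 8)
obs 10: x=1 → posterior Beta(29/4, 8)
obs 11: x=0 → posterior Beta(29/4, 9)
obs 12: x=1 → posterior Beta(33/4, 9)

11/23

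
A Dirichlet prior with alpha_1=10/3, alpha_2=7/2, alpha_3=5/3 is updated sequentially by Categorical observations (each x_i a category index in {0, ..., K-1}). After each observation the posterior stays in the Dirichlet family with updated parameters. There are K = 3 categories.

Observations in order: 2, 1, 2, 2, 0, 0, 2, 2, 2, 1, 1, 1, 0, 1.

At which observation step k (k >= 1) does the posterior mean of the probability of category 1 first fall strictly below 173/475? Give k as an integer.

k = 4

obs 1: x=2 → posterior Dirichlet(10/3, 7/2, 8/3)
obs 2: x=1 → posterior Dirichlet(10/3, 9/2, 8/3)
obs 3: x=2 → posterior Dirichlet(10/3, 9/2, 11/3)
obs 4: x=2 → posterior Dirichlet(10/3, 9/2, 14/3)
obs 5: x=0 → posterior Dirichlet(13/3, 9/2, 14/3)
obs 6: x=0 → posterior Dirichlet(16/3, 9/2, 14/3)
obs 7: x=2 → posterior Dirichlet(16/3, 9/2, 17/3)
obs 8: x=2 → posterior Dirichlet(16/3, 9/2, 20/3)
obs 9: x=2 → posterior Dirichlet(16/3, 9/2, 23/3)
obs 10: x=1 → posterior Dirichlet(16/3, 11/2, 23/3)
obs 11: x=1 → posterior Dirichlet(16/3, 13/2, 23/3)
obs 12: x=1 → posterior Dirichlet(16/3, 15/2, 23/3)
obs 13: x=0 → posterior Dirichlet(19/3, 15/2, 23/3)
obs 14: x=1 → posterior Dirichlet(19/3, 17/2, 23/3)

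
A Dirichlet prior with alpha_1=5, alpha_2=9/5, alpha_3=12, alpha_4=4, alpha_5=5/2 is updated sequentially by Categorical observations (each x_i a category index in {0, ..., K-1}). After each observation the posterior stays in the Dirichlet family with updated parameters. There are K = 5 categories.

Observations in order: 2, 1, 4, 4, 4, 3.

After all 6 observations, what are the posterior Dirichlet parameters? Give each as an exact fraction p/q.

alpha_1=5, alpha_2=14/5, alpha_3=13, alpha_4=5, alpha_5=11/2

obs 1: x=2 → posterior Dirichlet(5, 9/5, 13, 4, 5/2)
obs 2: x=1 → posterior Dirichlet(5, 14/5, 13, 4, 5/2)
obs 3: x=4 → posterior Dirichlet(5, 14/5, 13, 4, 7/2)
obs 4: x=4 → posterior Dirichlet(5, 14/5, 13, 4, 9/2)
obs 5: x=4 → posterior Dirichlet(5, 14/5, 13, 4, 11/2)
obs 6: x=3 → posterior Dirichlet(5, 14/5, 13, 5, 11/2)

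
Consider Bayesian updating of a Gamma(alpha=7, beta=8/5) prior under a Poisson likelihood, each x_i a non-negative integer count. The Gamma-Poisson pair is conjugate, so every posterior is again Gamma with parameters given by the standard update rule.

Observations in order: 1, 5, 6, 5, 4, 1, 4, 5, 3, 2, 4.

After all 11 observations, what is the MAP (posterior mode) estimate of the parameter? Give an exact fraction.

obs 1: x=1 → posterior Gamma(8, 13/5)
obs 2: x=5 → posterior Gamma(13, 18/5)
obs 3: x=6 → posterior Gamma(19, 23/5)
obs 4: x=5 → posterior Gamma(24, 28/5)
obs 5: x=4 → posterior Gamma(28, 33/5)
obs 6: x=1 → posterior Gamma(29, 38/5)
obs 7: x=4 → posterior Gamma(33, 43/5)
obs 8: x=5 → posterior Gamma(38, 48/5)
obs 9: x=3 → posterior Gamma(41, 53/5)
obs 10: x=2 → posterior Gamma(43, 58/5)
obs 11: x=4 → posterior Gamma(47, 63/5)

230/63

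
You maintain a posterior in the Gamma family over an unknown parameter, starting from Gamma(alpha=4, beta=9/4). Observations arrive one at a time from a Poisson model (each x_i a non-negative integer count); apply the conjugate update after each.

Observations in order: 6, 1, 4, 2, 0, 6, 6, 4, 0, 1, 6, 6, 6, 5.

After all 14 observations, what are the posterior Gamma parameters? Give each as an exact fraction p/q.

alpha=57, beta=65/4

obs 1: x=6 → posterior Gamma(10, 13/4)
obs 2: x=1 → posterior Gamma(11, 17/4)
obs 3: x=4 → posterior Gamma(15, 21/4)
obs 4: x=2 → posterior Gamma(17, 25/4)
obs 5: x=0 → posterior Gamma(17, 29/4)
obs 6: x=6 → posterior Gamma(23, 33/4)
obs 7: x=6 → posterior Gamma(29, 37/4)
obs 8: x=4 → posterior Gamma(33, 41/4)
obs 9: x=0 → posterior Gamma(33, 45/4)
obs 10: x=1 → posterior Gamma(34, 49/4)
obs 11: x=6 → posterior Gamma(40, 53/4)
obs 12: x=6 → posterior Gamma(46, 57/4)
obs 13: x=6 → posterior Gamma(52, 61/4)
obs 14: x=5 → posterior Gamma(57, 65/4)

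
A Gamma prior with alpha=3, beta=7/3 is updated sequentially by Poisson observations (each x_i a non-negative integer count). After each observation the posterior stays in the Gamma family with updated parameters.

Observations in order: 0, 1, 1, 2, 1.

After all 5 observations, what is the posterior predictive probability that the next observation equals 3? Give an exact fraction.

obs 1: x=0 → posterior Gamma(3, 10/3)
obs 2: x=1 → posterior Gamma(4, 13/3)
obs 3: x=1 → posterior Gamma(5, 16/3)
obs 4: x=2 → posterior Gamma(7, 19/3)
obs 5: x=1 → posterior Gamma(8, 22/3)

35559566051328/476837158203125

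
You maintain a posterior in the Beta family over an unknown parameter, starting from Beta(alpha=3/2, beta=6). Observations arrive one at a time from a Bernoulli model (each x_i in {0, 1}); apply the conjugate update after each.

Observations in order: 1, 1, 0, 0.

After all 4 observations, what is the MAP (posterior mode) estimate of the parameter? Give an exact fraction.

obs 1: x=1 → posterior Beta(5/2, 6)
obs 2: x=1 → posterior Beta(7/2, 6)
obs 3: x=0 → posterior Beta(7/2, 7)
obs 4: x=0 → posterior Beta(7/2, 8)

5/19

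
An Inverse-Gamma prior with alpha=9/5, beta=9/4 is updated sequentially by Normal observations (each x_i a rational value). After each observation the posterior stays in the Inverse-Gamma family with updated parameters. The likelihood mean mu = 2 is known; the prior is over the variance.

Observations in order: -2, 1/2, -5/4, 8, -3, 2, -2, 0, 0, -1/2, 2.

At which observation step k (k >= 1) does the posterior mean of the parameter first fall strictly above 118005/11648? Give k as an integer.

obs 1: x=-2 → posterior Inverse-Gamma(23/10, 41/4)
obs 2: x=1/2 → posterior Inverse-Gamma(14/5, 91/8)
obs 3: x=-5/4 → posterior Inverse-Gamma(33/10, 533/32)
obs 4: x=8 → posterior Inverse-Gamma(19/5, 1109/32)
obs 5: x=-3 → posterior Inverse-Gamma(43/10, 1509/32)
obs 6: x=2 → posterior Inverse-Gamma(24/5, 1509/32)
obs 7: x=-2 → posterior Inverse-Gamma(53/10, 1765/32)
obs 8: x=0 → posterior Inverse-Gamma(29/5, 1829/32)
obs 9: x=0 → posterior Inverse-Gamma(63/10, 1893/32)
obs 10: x=-1/2 → posterior Inverse-Gamma(34/5, 1993/32)
obs 11: x=2 → posterior Inverse-Gamma(73/10, 1993/32)

k = 4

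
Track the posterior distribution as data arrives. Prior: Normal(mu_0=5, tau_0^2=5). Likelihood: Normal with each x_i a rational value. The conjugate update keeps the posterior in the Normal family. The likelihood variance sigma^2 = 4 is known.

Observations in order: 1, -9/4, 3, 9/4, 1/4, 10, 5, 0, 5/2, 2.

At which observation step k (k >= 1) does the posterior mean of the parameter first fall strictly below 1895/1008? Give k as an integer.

obs 1: x=1 → posterior Normal(25/9, 20/9)
obs 2: x=-9/4 → posterior Normal(55/56, 10/7)
obs 3: x=3 → posterior Normal(115/76, 20/19)
obs 4: x=9/4 → posterior Normal(5/3, 5/6)
obs 5: x=1/4 → posterior Normal(165/116, 20/29)
obs 6: x=10 → posterior Normal(365/136, 10/17)
obs 7: x=5 → posterior Normal(155/52, 20/39)
obs 8: x=0 → posterior Normal(465/176, 5/11)
obs 9: x=5/2 → posterior Normal(515/196, 20/49)
obs 10: x=2 → posterior Normal(185/72, 10/27)

k = 2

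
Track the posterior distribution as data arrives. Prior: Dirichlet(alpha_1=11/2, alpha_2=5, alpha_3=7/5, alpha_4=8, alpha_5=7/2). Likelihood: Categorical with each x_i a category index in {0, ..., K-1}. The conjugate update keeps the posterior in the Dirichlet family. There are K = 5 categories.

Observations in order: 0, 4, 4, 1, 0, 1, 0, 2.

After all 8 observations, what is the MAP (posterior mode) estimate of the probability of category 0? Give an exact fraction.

25/88

obs 1: x=0 → posterior Dirichlet(13/2, 5, 7/5, 8, 7/2)
obs 2: x=4 → posterior Dirichlet(13/2, 5, 7/5, 8, 9/2)
obs 3: x=4 → posterior Dirichlet(13/2, 5, 7/5, 8, 11/2)
obs 4: x=1 → posterior Dirichlet(13/2, 6, 7/5, 8, 11/2)
obs 5: x=0 → posterior Dirichlet(15/2, 6, 7/5, 8, 11/2)
obs 6: x=1 → posterior Dirichlet(15/2, 7, 7/5, 8, 11/2)
obs 7: x=0 → posterior Dirichlet(17/2, 7, 7/5, 8, 11/2)
obs 8: x=2 → posterior Dirichlet(17/2, 7, 12/5, 8, 11/2)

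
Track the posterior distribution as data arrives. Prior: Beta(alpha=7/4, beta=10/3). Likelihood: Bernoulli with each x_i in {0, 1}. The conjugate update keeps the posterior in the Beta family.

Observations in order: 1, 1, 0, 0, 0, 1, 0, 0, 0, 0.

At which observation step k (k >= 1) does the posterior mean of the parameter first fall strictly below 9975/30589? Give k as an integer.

obs 1: x=1 → posterior Beta(11/4, 10/3)
obs 2: x=1 → posterior Beta(15/4, 10/3)
obs 3: x=0 → posterior Beta(15/4, 13/3)
obs 4: x=0 → posterior Beta(15/4, 16/3)
obs 5: x=0 → posterior Beta(15/4, 19/3)
obs 6: x=1 → posterior Beta(19/4, 19/3)
obs 7: x=0 → posterior Beta(19/4, 22/3)
obs 8: x=0 → posterior Beta(19/4, 25/3)
obs 9: x=0 → posterior Beta(19/4, 28/3)
obs 10: x=0 → posterior Beta(19/4, 31/3)

k = 10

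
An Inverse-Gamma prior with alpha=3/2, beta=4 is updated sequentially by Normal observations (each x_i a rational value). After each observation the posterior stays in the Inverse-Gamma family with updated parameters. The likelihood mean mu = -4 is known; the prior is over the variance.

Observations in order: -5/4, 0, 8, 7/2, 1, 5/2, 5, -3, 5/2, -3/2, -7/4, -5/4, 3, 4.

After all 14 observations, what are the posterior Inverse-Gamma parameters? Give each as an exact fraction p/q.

alpha=17/2, beta=8883/32

obs 1: x=-5/4 → posterior Inverse-Gamma(2, 249/32)
obs 2: x=0 → posterior Inverse-Gamma(5/2, 505/32)
obs 3: x=8 → posterior Inverse-Gamma(3, 2809/32)
obs 4: x=7/2 → posterior Inverse-Gamma(7/2, 3709/32)
obs 5: x=1 → posterior Inverse-Gamma(4, 4109/32)
obs 6: x=5/2 → posterior Inverse-Gamma(9/2, 4785/32)
obs 7: x=5 → posterior Inverse-Gamma(5, 6081/32)
obs 8: x=-3 → posterior Inverse-Gamma(11/2, 6097/32)
obs 9: x=5/2 → posterior Inverse-Gamma(6, 6773/32)
obs 10: x=-3/2 → posterior Inverse-Gamma(13/2, 6873/32)
obs 11: x=-7/4 → posterior Inverse-Gamma(7, 3477/16)
obs 12: x=-5/4 → posterior Inverse-Gamma(15/2, 7075/32)
obs 13: x=3 → posterior Inverse-Gamma(8, 7859/32)
obs 14: x=4 → posterior Inverse-Gamma(17/2, 8883/32)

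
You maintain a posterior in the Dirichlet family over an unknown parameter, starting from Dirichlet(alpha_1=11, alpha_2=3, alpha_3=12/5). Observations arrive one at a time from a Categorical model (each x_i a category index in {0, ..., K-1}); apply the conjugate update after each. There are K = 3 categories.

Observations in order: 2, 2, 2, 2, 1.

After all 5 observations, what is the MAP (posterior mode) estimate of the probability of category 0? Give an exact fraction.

25/46

obs 1: x=2 → posterior Dirichlet(11, 3, 17/5)
obs 2: x=2 → posterior Dirichlet(11, 3, 22/5)
obs 3: x=2 → posterior Dirichlet(11, 3, 27/5)
obs 4: x=2 → posterior Dirichlet(11, 3, 32/5)
obs 5: x=1 → posterior Dirichlet(11, 4, 32/5)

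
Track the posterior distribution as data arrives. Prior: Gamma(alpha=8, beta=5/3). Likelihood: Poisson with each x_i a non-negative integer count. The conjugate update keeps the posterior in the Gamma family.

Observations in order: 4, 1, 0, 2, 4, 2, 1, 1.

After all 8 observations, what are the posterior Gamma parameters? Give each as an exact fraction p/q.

obs 1: x=4 → posterior Gamma(12, 8/3)
obs 2: x=1 → posterior Gamma(13, 11/3)
obs 3: x=0 → posterior Gamma(13, 14/3)
obs 4: x=2 → posterior Gamma(15, 17/3)
obs 5: x=4 → posterior Gamma(19, 20/3)
obs 6: x=2 → posterior Gamma(21, 23/3)
obs 7: x=1 → posterior Gamma(22, 26/3)
obs 8: x=1 → posterior Gamma(23, 29/3)

alpha=23, beta=29/3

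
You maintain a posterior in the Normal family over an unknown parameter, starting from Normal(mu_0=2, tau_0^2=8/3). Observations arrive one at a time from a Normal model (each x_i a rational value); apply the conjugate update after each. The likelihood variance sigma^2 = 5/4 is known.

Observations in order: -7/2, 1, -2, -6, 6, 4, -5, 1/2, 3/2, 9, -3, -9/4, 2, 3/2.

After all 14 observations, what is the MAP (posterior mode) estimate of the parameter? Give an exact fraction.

150/463

obs 1: x=-7/2 → posterior Normal(-82/47, 40/47)
obs 2: x=1 → posterior Normal(-50/79, 40/79)
obs 3: x=-2 → posterior Normal(-38/37, 40/111)
obs 4: x=-6 → posterior Normal(-306/143, 40/143)
obs 5: x=6 → posterior Normal(-114/175, 8/35)
obs 6: x=4 → posterior Normal(14/207, 40/207)
obs 7: x=-5 → posterior Normal(-146/239, 40/239)
obs 8: x=1/2 → posterior Normal(-130/271, 40/271)
obs 9: x=3/2 → posterior Normal(-82/303, 40/303)
obs 10: x=9 → posterior Normal(206/335, 8/67)
obs 11: x=-3 → posterior Normal(110/367, 40/367)
obs 12: x=-9/4 → posterior Normal(2/21, 40/399)
obs 13: x=2 → posterior Normal(102/431, 40/431)
obs 14: x=3/2 → posterior Normal(150/463, 40/463)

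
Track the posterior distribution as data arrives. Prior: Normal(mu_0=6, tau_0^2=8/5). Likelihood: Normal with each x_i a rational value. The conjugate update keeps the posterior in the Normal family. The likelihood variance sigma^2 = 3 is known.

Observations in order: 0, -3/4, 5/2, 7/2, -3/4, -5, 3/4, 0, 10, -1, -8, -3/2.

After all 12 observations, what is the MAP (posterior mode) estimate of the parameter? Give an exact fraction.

88/111

obs 1: x=0 → posterior Normal(90/23, 24/23)
obs 2: x=-3/4 → posterior Normal(84/31, 24/31)
obs 3: x=5/2 → posterior Normal(8/3, 8/13)
obs 4: x=7/2 → posterior Normal(132/47, 24/47)
obs 5: x=-3/4 → posterior Normal(126/55, 24/55)
obs 6: x=-5 → posterior Normal(86/63, 8/21)
obs 7: x=3/4 → posterior Normal(92/71, 24/71)
obs 8: x=0 → posterior Normal(92/79, 24/79)
obs 9: x=10 → posterior Normal(172/87, 8/29)
obs 10: x=-1 → posterior Normal(164/95, 24/95)
obs 11: x=-8 → posterior Normal(100/103, 24/103)
obs 12: x=-3/2 → posterior Normal(88/111, 8/37)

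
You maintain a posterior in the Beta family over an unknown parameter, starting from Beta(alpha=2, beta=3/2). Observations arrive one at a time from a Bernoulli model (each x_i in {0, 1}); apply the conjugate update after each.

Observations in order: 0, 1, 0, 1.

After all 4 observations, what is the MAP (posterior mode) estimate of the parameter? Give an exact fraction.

6/11

obs 1: x=0 → posterior Beta(2, 5/2)
obs 2: x=1 → posterior Beta(3, 5/2)
obs 3: x=0 → posterior Beta(3, 7/2)
obs 4: x=1 → posterior Beta(4, 7/2)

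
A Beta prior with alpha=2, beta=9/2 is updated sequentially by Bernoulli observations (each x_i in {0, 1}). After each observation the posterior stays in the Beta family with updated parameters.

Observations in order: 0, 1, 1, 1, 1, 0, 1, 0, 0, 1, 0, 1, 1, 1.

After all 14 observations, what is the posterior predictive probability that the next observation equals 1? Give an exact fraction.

22/41

obs 1: x=0 → posterior Beta(2, 11/2)
obs 2: x=1 → posterior Beta(3, 11/2)
obs 3: x=1 → posterior Beta(4, 11/2)
obs 4: x=1 → posterior Beta(5, 11/2)
obs 5: x=1 → posterior Beta(6, 11/2)
obs 6: x=0 → posterior Beta(6, 13/2)
obs 7: x=1 → posterior Beta(7, 13/2)
obs 8: x=0 → posterior Beta(7, 15/2)
obs 9: x=0 → posterior Beta(7, 17/2)
obs 10: x=1 → posterior Beta(8, 17/2)
obs 11: x=0 → posterior Beta(8, 19/2)
obs 12: x=1 → posterior Beta(9, 19/2)
obs 13: x=1 → posterior Beta(10, 19/2)
obs 14: x=1 → posterior Beta(11, 19/2)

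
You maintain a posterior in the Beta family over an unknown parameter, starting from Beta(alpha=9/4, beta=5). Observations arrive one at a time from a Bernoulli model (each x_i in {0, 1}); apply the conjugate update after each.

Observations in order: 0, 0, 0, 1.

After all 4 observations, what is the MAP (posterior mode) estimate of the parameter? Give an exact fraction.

9/37

obs 1: x=0 → posterior Beta(9/4, 6)
obs 2: x=0 → posterior Beta(9/4, 7)
obs 3: x=0 → posterior Beta(9/4, 8)
obs 4: x=1 → posterior Beta(13/4, 8)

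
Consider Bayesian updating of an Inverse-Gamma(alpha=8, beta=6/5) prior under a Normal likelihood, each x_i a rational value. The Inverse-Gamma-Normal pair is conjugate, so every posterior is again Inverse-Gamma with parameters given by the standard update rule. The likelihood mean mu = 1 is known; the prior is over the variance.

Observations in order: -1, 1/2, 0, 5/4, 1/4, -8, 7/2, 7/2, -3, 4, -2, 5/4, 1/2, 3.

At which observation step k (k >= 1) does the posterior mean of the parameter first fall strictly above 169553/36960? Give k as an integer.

k = 8

obs 1: x=-1 → posterior Inverse-Gamma(17/2, 16/5)
obs 2: x=1/2 → posterior Inverse-Gamma(9, 133/40)
obs 3: x=0 → posterior Inverse-Gamma(19/2, 153/40)
obs 4: x=5/4 → posterior Inverse-Gamma(10, 617/160)
obs 5: x=1/4 → posterior Inverse-Gamma(21/2, 331/80)
obs 6: x=-8 → posterior Inverse-Gamma(11, 3571/80)
obs 7: x=7/2 → posterior Inverse-Gamma(23/2, 3821/80)
obs 8: x=7/2 → posterior Inverse-Gamma(12, 4071/80)
obs 9: x=-3 → posterior Inverse-Gamma(25/2, 4711/80)
obs 10: x=4 → posterior Inverse-Gamma(13, 5071/80)
obs 11: x=-2 → posterior Inverse-Gamma(27/2, 5431/80)
obs 12: x=5/4 → posterior Inverse-Gamma(14, 10867/160)
obs 13: x=1/2 → posterior Inverse-Gamma(29/2, 10887/160)
obs 14: x=3 → posterior Inverse-Gamma(15, 11207/160)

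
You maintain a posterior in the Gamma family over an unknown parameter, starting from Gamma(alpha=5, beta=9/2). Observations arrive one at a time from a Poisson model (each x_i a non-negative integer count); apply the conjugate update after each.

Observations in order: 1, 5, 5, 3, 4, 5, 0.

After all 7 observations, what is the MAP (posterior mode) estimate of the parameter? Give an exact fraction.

54/23

obs 1: x=1 → posterior Gamma(6, 11/2)
obs 2: x=5 → posterior Gamma(11, 13/2)
obs 3: x=5 → posterior Gamma(16, 15/2)
obs 4: x=3 → posterior Gamma(19, 17/2)
obs 5: x=4 → posterior Gamma(23, 19/2)
obs 6: x=5 → posterior Gamma(28, 21/2)
obs 7: x=0 → posterior Gamma(28, 23/2)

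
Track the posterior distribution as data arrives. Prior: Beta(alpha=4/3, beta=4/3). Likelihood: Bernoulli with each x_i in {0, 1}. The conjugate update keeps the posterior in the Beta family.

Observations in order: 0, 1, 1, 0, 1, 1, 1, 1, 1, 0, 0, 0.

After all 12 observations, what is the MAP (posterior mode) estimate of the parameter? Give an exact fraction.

obs 1: x=0 → posterior Beta(4/3, 7/3)
obs 2: x=1 → posterior Beta(7/3, 7/3)
obs 3: x=1 → posterior Beta(10/3, 7/3)
obs 4: x=0 → posterior Beta(10/3, 10/3)
obs 5: x=1 → posterior Beta(13/3, 10/3)
obs 6: x=1 → posterior Beta(16/3, 10/3)
obs 7: x=1 → posterior Beta(19/3, 10/3)
obs 8: x=1 → posterior Beta(22/3, 10/3)
obs 9: x=1 → posterior Beta(25/3, 10/3)
obs 10: x=0 → posterior Beta(25/3, 13/3)
obs 11: x=0 → posterior Beta(25/3, 16/3)
obs 12: x=0 → posterior Beta(25/3, 19/3)

11/19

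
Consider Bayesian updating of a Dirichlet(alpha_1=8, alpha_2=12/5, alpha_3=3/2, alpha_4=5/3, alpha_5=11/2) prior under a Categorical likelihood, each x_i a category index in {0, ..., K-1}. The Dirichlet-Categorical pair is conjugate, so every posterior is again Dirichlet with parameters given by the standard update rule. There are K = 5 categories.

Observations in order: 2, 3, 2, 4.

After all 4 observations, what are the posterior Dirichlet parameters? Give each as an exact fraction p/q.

alpha_1=8, alpha_2=12/5, alpha_3=7/2, alpha_4=8/3, alpha_5=13/2

obs 1: x=2 → posterior Dirichlet(8, 12/5, 5/2, 5/3, 11/2)
obs 2: x=3 → posterior Dirichlet(8, 12/5, 5/2, 8/3, 11/2)
obs 3: x=2 → posterior Dirichlet(8, 12/5, 7/2, 8/3, 11/2)
obs 4: x=4 → posterior Dirichlet(8, 12/5, 7/2, 8/3, 13/2)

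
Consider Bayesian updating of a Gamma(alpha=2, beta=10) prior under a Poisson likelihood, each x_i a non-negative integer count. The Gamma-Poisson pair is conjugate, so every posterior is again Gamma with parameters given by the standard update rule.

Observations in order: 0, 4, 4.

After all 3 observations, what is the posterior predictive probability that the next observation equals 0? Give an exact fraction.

obs 1: x=0 → posterior Gamma(2, 11)
obs 2: x=4 → posterior Gamma(6, 12)
obs 3: x=4 → posterior Gamma(10, 13)

137858491849/289254654976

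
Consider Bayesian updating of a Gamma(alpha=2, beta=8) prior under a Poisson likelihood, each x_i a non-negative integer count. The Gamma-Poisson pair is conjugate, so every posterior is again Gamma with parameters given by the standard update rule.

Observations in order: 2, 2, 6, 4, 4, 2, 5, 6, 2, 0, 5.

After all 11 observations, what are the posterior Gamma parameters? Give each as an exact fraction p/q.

obs 1: x=2 → posterior Gamma(4, 9)
obs 2: x=2 → posterior Gamma(6, 10)
obs 3: x=6 → posterior Gamma(12, 11)
obs 4: x=4 → posterior Gamma(16, 12)
obs 5: x=4 → posterior Gamma(20, 13)
obs 6: x=2 → posterior Gamma(22, 14)
obs 7: x=5 → posterior Gamma(27, 15)
obs 8: x=6 → posterior Gamma(33, 16)
obs 9: x=2 → posterior Gamma(35, 17)
obs 10: x=0 → posterior Gamma(35, 18)
obs 11: x=5 → posterior Gamma(40, 19)

alpha=40, beta=19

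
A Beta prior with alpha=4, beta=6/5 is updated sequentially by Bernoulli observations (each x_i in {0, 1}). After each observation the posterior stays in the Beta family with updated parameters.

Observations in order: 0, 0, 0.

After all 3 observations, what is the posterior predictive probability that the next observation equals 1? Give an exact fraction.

20/41

obs 1: x=0 → posterior Beta(4, 11/5)
obs 2: x=0 → posterior Beta(4, 16/5)
obs 3: x=0 → posterior Beta(4, 21/5)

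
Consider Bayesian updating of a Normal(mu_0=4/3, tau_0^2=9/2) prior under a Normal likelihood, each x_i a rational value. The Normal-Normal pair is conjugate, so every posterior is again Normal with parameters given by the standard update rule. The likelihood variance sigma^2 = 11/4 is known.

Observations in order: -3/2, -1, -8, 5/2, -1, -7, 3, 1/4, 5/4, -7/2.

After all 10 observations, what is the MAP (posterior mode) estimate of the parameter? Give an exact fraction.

obs 1: x=-3/2 → posterior Normal(-37/87, 99/58)
obs 2: x=-1 → posterior Normal(-91/141, 99/94)
obs 3: x=-8 → posterior Normal(-523/195, 99/130)
obs 4: x=5/2 → posterior Normal(-388/249, 99/166)
obs 5: x=-1 → posterior Normal(-442/303, 99/202)
obs 6: x=-7 → posterior Normal(-820/357, 99/238)
obs 7: x=3 → posterior Normal(-658/411, 99/274)
obs 8: x=1/4 → posterior Normal(-1289/930, 99/310)
obs 9: x=5/4 → posterior Normal(-577/519, 99/346)
obs 10: x=-7/2 → posterior Normal(-766/573, 99/382)

-766/573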